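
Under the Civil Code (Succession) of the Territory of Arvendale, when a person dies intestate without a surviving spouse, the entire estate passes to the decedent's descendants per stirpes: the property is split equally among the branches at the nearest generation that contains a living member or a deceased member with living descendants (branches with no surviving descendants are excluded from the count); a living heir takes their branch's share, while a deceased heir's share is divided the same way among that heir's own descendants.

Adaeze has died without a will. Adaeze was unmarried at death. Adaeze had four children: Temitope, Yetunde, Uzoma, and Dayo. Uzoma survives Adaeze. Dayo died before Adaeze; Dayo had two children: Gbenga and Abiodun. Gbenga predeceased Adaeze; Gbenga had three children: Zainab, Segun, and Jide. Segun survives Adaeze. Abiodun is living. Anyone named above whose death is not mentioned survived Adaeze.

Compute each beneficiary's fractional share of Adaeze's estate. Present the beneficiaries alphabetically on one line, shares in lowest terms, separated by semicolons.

There is no surviving spouse, so the entire estate passes to Adaeze's descendants per stirpes.
The estate is divided into 4 equal shares of 1/4 among Temitope, Yetunde, Uzoma, Dayo.
Temitope is living and takes 1/4.
Yetunde is living and takes 1/4.
Uzoma is living and takes 1/4.
Dayo predeceased; the 1/4 allotted to Dayo's branch passes to Dayo's issue by representation.
The 1/4 is divided into 2 equal shares of 1/8 among Gbenga, Abiodun.
Gbenga predeceased; the 1/8 allotted to Gbenga's branch passes to Gbenga's issue by representation.
The 1/8 is divided into 3 equal shares of 1/24 among Zainab, Segun, Jide.
Zainab is living and takes 1/24.
Segun is living and takes 1/24.
Jide is living and takes 1/24.
Abiodun is living and takes 1/8.

Abiodun 1/8; Jide 1/24; Segun 1/24; Temitope 1/4; Uzoma 1/4; Yetunde 1/4; Zainab 1/24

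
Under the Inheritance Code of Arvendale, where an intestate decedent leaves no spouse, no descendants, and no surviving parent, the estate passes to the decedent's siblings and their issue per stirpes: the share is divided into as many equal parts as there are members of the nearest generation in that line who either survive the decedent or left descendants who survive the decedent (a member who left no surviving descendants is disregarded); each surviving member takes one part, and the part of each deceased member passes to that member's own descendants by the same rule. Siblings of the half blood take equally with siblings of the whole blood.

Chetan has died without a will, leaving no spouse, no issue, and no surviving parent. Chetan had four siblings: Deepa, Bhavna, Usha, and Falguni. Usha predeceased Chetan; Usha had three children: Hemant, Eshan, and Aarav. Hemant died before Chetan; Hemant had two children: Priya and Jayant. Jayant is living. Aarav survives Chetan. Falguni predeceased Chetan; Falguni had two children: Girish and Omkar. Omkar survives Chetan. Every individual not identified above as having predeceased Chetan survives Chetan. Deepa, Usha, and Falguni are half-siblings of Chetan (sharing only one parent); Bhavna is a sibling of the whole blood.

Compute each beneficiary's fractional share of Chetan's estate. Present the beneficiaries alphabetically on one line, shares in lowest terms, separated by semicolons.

Aarav 1/12; Bhavna 1/4; Deepa 1/4; Eshan 1/12; Girish 1/8; Jayant 1/24; Omkar 1/8; Priya 1/24

No spouse, descendants, or parent survives, so the estate passes to Chetan's siblings per stirpes.
Half-blood and whole-blood siblings take equally under the stated rule.
The estate is divided into 4 equal shares of 1/4 among Deepa, Bhavna, Usha, Falguni.
Deepa is living and takes 1/4.
Bhavna is living and takes 1/4.
Usha predeceased; the 1/4 allotted to Usha's branch passes to Usha's issue by representation.
The 1/4 is divided into 3 equal shares of 1/12 among Hemant, Eshan, Aarav.
Hemant predeceased; the 1/12 allotted to Hemant's branch passes to Hemant's issue by representation.
The 1/12 is divided into 2 equal shares of 1/24 among Priya, Jayant.
Priya is living and takes 1/24.
Jayant is living and takes 1/24.
Eshan is living and takes 1/12.
Aarav is living and takes 1/12.
Falguni predeceased; the 1/4 allotted to Falguni's branch passes to Falguni's issue by representation.
The 1/4 is divided into 2 equal shares of 1/8 among Girish, Omkar.
Girish is living and takes 1/8.
Omkar is living and takes 1/8.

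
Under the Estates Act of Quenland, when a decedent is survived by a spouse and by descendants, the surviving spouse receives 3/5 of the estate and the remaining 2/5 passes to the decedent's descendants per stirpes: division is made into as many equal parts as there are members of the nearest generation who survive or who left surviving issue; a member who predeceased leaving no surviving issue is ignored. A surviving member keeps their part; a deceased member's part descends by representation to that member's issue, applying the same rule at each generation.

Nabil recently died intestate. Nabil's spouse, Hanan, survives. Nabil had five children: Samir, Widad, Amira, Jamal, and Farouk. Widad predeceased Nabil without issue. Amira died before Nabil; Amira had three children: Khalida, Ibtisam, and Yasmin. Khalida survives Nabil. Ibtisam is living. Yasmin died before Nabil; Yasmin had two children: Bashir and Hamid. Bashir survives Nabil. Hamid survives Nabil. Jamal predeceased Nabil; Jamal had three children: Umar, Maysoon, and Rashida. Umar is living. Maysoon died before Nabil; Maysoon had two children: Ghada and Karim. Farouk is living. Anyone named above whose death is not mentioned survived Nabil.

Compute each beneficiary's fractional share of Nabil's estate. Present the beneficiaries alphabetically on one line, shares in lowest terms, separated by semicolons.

Bashir 1/60; Farouk 1/10; Ghada 1/60; Hamid 1/60; Hanan 3/5; Ibtisam 1/30; Karim 1/60; Khalida 1/30; Rashida 1/30; Samir 1/10; Umar 1/30

Hanan, as surviving spouse, takes 3/5.
The remaining 2/5 passes to Nabil's descendants per stirpes.
Widad left no surviving issue, so that branch lapses and is disregarded.
The 2/5 is divided into 4 equal shares of 1/10 among Samir, Amira, Jamal, Farouk.
Samir is living and takes 1/10.
Amira predeceased; the 1/10 allotted to Amira's branch passes to Amira's issue by representation.
The 1/10 is divided into 3 equal shares of 1/30 among Khalida, Ibtisam, Yasmin.
Khalida is living and takes 1/30.
Ibtisam is living and takes 1/30.
Yasmin predeceased; the 1/30 allotted to Yasmin's branch passes to Yasmin's issue by representation.
The 1/30 is divided into 2 equal shares of 1/60 among Bashir, Hamid.
Bashir is living and takes 1/60.
Hamid is living and takes 1/60.
Jamal predeceased; the 1/10 allotted to Jamal's branch passes to Jamal's issue by representation.
The 1/10 is divided into 3 equal shares of 1/30 among Umar, Maysoon, Rashida.
Umar is living and takes 1/30.
Maysoon predeceased; the 1/30 allotted to Maysoon's branch passes to Maysoon's issue by representation.
The 1/30 is divided into 2 equal shares of 1/60 among Ghada, Karim.
Ghada is living and takes 1/60.
Karim is living and takes 1/60.
Rashida is living and takes 1/30.
Farouk is living and takes 1/10.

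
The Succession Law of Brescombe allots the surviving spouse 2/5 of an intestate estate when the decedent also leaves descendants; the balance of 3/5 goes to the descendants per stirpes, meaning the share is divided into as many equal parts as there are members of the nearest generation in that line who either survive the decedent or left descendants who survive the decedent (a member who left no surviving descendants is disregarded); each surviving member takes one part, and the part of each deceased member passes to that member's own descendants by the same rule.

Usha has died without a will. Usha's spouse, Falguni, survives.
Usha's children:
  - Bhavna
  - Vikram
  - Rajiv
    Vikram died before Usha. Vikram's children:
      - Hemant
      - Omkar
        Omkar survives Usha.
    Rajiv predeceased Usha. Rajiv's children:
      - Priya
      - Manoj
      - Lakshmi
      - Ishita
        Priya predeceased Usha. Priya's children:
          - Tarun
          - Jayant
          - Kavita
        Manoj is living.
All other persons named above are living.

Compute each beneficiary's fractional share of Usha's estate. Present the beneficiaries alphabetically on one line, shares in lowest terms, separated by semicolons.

Falguni, as surviving spouse, takes 2/5.
The remaining 3/5 passes to Usha's descendants per stirpes.
The 3/5 is divided into 3 equal shares of 1/5 among Bhavna, Vikram, Rajiv.
Bhavna is living and takes 1/5.
Vikram predeceased; the 1/5 allotted to Vikram's branch passes to Vikram's issue by representation.
The 1/5 is divided into 2 equal shares of 1/10 among Hemant, Omkar.
Hemant is living and takes 1/10.
Omkar is living and takes 1/10.
Rajiv predeceased; the 1/5 allotted to Rajiv's branch passes to Rajiv's issue by representation.
The 1/5 is divided into 4 equal shares of 1/20 among Priya, Manoj, Lakshmi, Ishita.
Priya predeceased; the 1/20 allotted to Priya's branch passes to Priya's issue by representation.
The 1/20 is divided into 3 equal shares of 1/60 among Tarun, Jayant, Kavita.
Tarun is living and takes 1/60.
Jayant is living and takes 1/60.
Kavita is living and takes 1/60.
Manoj is living and takes 1/20.
Lakshmi is living and takes 1/20.
Ishita is living and takes 1/20.

Bhavna 1/5; Falguni 2/5; Hemant 1/10; Ishita 1/20; Jayant 1/60; Kavita 1/60; Lakshmi 1/20; Manoj 1/20; Omkar 1/10; Tarun 1/60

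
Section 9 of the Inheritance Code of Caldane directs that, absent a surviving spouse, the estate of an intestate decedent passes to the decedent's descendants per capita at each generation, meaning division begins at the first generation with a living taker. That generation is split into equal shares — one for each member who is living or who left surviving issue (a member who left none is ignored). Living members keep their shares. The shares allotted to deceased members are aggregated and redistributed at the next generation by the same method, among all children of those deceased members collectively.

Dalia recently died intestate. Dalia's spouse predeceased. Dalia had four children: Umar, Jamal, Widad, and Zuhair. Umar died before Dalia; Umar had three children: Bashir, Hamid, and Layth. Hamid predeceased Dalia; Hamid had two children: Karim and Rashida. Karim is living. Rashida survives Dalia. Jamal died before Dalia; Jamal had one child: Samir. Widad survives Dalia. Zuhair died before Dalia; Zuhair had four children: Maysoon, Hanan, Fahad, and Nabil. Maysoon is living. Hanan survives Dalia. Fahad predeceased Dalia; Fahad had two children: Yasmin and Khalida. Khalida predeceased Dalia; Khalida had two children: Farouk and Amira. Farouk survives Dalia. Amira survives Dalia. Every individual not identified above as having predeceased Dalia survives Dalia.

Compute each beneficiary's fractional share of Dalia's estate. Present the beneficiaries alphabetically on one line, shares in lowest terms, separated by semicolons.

Amira 3/128; Bashir 3/32; Farouk 3/128; Hanan 3/32; Karim 3/64; Layth 3/32; Maysoon 3/32; Nabil 3/32; Rashida 3/64; Samir 3/32; Widad 1/4; Yasmin 3/64

There is no surviving spouse, so the entire estate passes to Dalia's descendants per capita at each generation.
At generation 1 (Umar, Jamal, Widad, Zuhair) there are 4 shares of (1)/4 = 1/4 each.
Living: Widad — each takes 1/4.
Deceased: Umar, Jamal, and Zuhair. Their combined 3/4 is pooled and carried to generation 2.
At generation 2 (Bashir, Hamid, Layth, Samir, Maysoon, Hanan, Fahad, Nabil) there are 8 shares of (3/4)/8 = 3/32 each.
Living: Bashir, Layth, Samir, Maysoon, Hanan, and Nabil — each takes 3/32.
Deceased: Hamid and Fahad. Their combined 3/16 is pooled and carried to generation 3.
At generation 3 (Karim, Rashida, Yasmin, Khalida) there are 4 shares of (3/16)/4 = 3/64 each.
Living: Karim, Rashida, and Yasmin — each takes 3/64.
Deceased: Khalida. That 3/64 share is carried to generation 4.
At generation 4 (Farouk, Amira) there are 2 shares of (3/64)/2 = 3/128 each.
Living: Farouk and Amira — each takes 3/128.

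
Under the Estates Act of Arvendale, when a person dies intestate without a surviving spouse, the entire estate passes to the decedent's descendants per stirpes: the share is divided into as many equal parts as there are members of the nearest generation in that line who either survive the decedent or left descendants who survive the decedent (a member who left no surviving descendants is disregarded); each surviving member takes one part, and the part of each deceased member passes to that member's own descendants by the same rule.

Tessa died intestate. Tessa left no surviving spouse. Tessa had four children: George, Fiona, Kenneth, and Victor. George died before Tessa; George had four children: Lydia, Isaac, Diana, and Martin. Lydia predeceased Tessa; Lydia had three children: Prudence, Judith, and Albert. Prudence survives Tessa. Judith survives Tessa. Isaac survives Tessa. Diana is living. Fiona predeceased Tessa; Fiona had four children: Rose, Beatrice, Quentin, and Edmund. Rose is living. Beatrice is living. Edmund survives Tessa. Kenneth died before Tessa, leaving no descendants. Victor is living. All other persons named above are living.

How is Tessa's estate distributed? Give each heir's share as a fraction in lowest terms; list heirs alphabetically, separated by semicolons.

Albert 1/36; Beatrice 1/12; Diana 1/12; Edmund 1/12; Isaac 1/12; Judith 1/36; Martin 1/12; Prudence 1/36; Quentin 1/12; Rose 1/12; Victor 1/3

There is no surviving spouse, so the entire estate passes to Tessa's descendants per stirpes.
Kenneth left no surviving issue, so that branch lapses and is disregarded.
The estate is divided into 3 equal shares of 1/3 among George, Fiona, Victor.
George predeceased; the 1/3 allotted to George's branch passes to George's issue by representation.
The 1/3 is divided into 4 equal shares of 1/12 among Lydia, Isaac, Diana, Martin.
Lydia predeceased; the 1/12 allotted to Lydia's branch passes to Lydia's issue by representation.
The 1/12 is divided into 3 equal shares of 1/36 among Prudence, Judith, Albert.
Prudence is living and takes 1/36.
Judith is living and takes 1/36.
Albert is living and takes 1/36.
Isaac is living and takes 1/12.
Diana is living and takes 1/12.
Martin is living and takes 1/12.
Fiona predeceased; the 1/3 allotted to Fiona's branch passes to Fiona's issue by representation.
The 1/3 is divided into 4 equal shares of 1/12 among Rose, Beatrice, Quentin, Edmund.
Rose is living and takes 1/12.
Beatrice is living and takes 1/12.
Quentin is living and takes 1/12.
Edmund is living and takes 1/12.
Victor is living and takes 1/3.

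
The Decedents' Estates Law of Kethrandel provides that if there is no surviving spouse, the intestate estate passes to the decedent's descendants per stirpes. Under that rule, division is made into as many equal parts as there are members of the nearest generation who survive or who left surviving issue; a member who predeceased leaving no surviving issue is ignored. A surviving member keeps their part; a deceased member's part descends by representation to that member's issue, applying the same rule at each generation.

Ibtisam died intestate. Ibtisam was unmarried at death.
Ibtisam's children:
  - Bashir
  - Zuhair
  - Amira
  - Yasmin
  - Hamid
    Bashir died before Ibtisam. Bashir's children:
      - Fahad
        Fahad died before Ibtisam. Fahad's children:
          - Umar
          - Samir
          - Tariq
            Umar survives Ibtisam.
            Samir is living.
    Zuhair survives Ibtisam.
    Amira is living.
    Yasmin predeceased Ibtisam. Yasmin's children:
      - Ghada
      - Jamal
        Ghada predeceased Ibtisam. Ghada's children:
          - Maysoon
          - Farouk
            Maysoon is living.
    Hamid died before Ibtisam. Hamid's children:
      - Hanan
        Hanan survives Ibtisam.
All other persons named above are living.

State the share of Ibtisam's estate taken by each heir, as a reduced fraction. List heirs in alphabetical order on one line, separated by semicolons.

Amira 1/5; Farouk 1/20; Hanan 1/5; Jamal 1/10; Maysoon 1/20; Samir 1/15; Tariq 1/15; Umar 1/15; Zuhair 1/5

There is no surviving spouse, so the entire estate passes to Ibtisam's descendants per stirpes.
The estate is divided into 5 equal shares of 1/5 among Bashir, Zuhair, Amira, Yasmin, Hamid.
Bashir predeceased; the 1/5 allotted to Bashir's branch passes to Bashir's issue by representation.
Fahad's line is the sole branch at this level, so the full 1/5 passes to Fahad's issue by representation.
The 1/5 is divided into 3 equal shares of 1/15 among Umar, Samir, Tariq.
Umar is living and takes 1/15.
Samir is living and takes 1/15.
Tariq is living and takes 1/15.
Zuhair is living and takes 1/5.
Amira is living and takes 1/5.
Yasmin predeceased; the 1/5 allotted to Yasmin's branch passes to Yasmin's issue by representation.
The 1/5 is divided into 2 equal shares of 1/10 among Ghada, Jamal.
Ghada predeceased; the 1/10 allotted to Ghada's branch passes to Ghada's issue by representation.
The 1/10 is divided into 2 equal shares of 1/20 among Maysoon, Farouk.
Maysoon is living and takes 1/20.
Farouk is living and takes 1/20.
Jamal is living and takes 1/10.
Hamid predeceased; the 1/5 allotted to Hamid's branch passes to Hamid's issue by representation.
Hanan is the sole taker at this level and receives the full 1/5.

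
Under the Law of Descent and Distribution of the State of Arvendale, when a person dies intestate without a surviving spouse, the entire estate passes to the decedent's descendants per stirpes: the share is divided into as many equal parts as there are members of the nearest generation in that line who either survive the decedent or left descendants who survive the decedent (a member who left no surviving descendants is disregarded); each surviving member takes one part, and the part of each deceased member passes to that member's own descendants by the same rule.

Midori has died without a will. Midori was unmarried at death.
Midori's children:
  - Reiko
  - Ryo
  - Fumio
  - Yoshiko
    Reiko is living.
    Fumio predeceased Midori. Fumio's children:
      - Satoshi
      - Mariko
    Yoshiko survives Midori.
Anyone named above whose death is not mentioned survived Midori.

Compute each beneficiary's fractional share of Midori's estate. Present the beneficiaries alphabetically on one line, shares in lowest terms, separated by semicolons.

There is no surviving spouse, so the entire estate passes to Midori's descendants per stirpes.
The estate is divided into 4 equal shares of 1/4 among Reiko, Ryo, Fumio, Yoshiko.
Reiko is living and takes 1/4.
Ryo is living and takes 1/4.
Fumio predeceased; the 1/4 allotted to Fumio's branch passes to Fumio's issue by representation.
The 1/4 is divided into 2 equal shares of 1/8 among Satoshi, Mariko.
Satoshi is living and takes 1/8.
Mariko is living and takes 1/8.
Yoshiko is living and takes 1/4.

Mariko 1/8; Reiko 1/4; Ryo 1/4; Satoshi 1/8; Yoshiko 1/4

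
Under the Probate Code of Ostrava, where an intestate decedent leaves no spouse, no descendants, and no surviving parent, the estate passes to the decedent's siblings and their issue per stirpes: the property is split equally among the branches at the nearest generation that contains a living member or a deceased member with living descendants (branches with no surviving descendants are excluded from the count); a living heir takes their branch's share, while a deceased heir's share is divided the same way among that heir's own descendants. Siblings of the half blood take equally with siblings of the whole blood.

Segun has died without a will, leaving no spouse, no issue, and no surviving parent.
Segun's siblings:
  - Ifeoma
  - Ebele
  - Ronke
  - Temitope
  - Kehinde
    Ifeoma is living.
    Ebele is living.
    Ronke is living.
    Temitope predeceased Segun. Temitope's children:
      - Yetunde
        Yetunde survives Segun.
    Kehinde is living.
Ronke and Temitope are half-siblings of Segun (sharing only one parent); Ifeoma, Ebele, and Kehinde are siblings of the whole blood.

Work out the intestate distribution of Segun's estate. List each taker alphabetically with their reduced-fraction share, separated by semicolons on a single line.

No spouse, descendants, or parent survives, so the estate passes to Segun's siblings per stirpes.
Half-blood and whole-blood siblings take equally under the stated rule.
The estate is divided into 5 equal shares of 1/5 among Ifeoma, Ebele, Ronke, Temitope, Kehinde.
Ifeoma is living and takes 1/5.
Ebele is living and takes 1/5.
Ronke is living and takes 1/5.
Temitope predeceased; the 1/5 allotted to Temitope's branch passes to Temitope's issue by representation.
Yetunde is the sole taker at this level and receives the full 1/5.
Kehinde is living and takes 1/5.

Ebele 1/5; Ifeoma 1/5; Kehinde 1/5; Ronke 1/5; Yetunde 1/5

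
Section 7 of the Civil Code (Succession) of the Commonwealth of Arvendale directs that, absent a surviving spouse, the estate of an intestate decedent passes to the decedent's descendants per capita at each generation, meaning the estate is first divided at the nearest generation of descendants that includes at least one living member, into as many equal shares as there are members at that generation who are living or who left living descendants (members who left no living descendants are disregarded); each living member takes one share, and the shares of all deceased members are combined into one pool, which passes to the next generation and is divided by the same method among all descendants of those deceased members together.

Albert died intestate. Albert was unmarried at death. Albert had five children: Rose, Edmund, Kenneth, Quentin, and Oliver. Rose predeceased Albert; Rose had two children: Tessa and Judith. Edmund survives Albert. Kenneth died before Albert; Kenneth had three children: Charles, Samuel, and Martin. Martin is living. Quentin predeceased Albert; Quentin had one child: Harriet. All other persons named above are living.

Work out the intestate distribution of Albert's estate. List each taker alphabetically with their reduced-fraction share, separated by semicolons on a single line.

There is no surviving spouse, so the entire estate passes to Albert's descendants per capita at each generation.
At generation 1 (Rose, Edmund, Kenneth, Quentin, Oliver) there are 5 shares of (1)/5 = 1/5 each.
Living: Edmund and Oliver — each takes 1/5.
Deceased: Rose, Kenneth, and Quentin. Their combined 3/5 is pooled and carried to generation 2.
At generation 2 (Tessa, Judith, Charles, Samuel, Martin, Harriet) there are 6 shares of (3/5)/6 = 1/10 each.
Living: Tessa, Judith, Charles, Samuel, Martin, and Harriet — each takes 1/10.

Charles 1/10; Edmund 1/5; Harriet 1/10; Judith 1/10; Martin 1/10; Oliver 1/5; Samuel 1/10; Tessa 1/10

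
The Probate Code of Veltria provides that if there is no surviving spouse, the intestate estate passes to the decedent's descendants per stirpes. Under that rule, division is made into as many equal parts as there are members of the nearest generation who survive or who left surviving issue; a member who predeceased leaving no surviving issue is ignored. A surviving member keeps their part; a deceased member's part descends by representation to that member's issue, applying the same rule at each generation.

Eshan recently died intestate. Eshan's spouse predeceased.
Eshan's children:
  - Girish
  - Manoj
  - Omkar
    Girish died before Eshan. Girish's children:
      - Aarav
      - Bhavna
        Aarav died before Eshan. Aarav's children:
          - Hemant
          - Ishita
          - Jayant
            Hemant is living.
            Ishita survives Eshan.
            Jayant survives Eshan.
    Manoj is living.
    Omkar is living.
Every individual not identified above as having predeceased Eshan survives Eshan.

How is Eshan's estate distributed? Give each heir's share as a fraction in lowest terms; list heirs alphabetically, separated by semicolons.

There is no surviving spouse, so the entire estate passes to Eshan's descendants per stirpes.
The estate is divided into 3 equal shares of 1/3 among Girish, Manoj, Omkar.
Girish predeceased; the 1/3 allotted to Girish's branch passes to Girish's issue by representation.
The 1/3 is divided into 2 equal shares of 1/6 among Aarav, Bhavna.
Aarav predeceased; the 1/6 allotted to Aarav's branch passes to Aarav's issue by representation.
The 1/6 is divided into 3 equal shares of 1/18 among Hemant, Ishita, Jayant.
Hemant is living and takes 1/18.
Ishita is living and takes 1/18.
Jayant is living and takes 1/18.
Bhavna is living and takes 1/6.
Manoj is living and takes 1/3.
Omkar is living and takes 1/3.

Bhavna 1/6; Hemant 1/18; Ishita 1/18; Jayant 1/18; Manoj 1/3; Omkar 1/3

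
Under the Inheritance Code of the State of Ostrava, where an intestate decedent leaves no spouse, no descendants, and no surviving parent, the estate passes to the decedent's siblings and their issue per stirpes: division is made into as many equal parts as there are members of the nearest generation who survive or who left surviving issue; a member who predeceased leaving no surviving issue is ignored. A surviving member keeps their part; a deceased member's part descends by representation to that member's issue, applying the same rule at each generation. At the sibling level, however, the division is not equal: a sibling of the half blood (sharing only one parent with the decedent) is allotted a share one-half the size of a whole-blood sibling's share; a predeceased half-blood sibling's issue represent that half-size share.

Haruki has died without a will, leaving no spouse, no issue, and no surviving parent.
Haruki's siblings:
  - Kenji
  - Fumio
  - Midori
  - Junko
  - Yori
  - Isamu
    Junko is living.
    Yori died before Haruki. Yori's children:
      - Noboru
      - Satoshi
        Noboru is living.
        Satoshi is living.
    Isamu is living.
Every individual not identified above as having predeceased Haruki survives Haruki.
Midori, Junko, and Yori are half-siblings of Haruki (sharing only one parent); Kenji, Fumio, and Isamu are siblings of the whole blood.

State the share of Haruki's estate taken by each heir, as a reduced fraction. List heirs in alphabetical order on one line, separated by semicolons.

Fumio 2/9; Isamu 2/9; Junko 1/9; Kenji 2/9; Midori 1/9; Noboru 1/18; Satoshi 1/18

No spouse, descendants, or parent survives, so the estate passes to Haruki's siblings per stirpes.
Half-blood siblings count for one-half the weight of whole-blood siblings at the initial division.
Dividing 1 in proportion to weights (total weight 9/2): Kenji (weight 1) → 2/9; Fumio (weight 1) → 2/9; Midori (weight 1/2) → 1/9; Junko (weight 1/2) → 1/9; Yori (weight 1/2) → 1/9; Isamu (weight 1) → 2/9.
Kenji is living and takes 2/9.
Fumio is living and takes 2/9.
Midori is living and takes 1/9.
Junko is living and takes 1/9.
Yori predeceased; the 1/9 allotted to Yori's branch passes to Yori's issue by representation.
The 1/9 is divided into 2 equal shares of 1/18 among Noboru, Satoshi.
Noboru is living and takes 1/18.
Satoshi is living and takes 1/18.
Isamu is living and takes 2/9.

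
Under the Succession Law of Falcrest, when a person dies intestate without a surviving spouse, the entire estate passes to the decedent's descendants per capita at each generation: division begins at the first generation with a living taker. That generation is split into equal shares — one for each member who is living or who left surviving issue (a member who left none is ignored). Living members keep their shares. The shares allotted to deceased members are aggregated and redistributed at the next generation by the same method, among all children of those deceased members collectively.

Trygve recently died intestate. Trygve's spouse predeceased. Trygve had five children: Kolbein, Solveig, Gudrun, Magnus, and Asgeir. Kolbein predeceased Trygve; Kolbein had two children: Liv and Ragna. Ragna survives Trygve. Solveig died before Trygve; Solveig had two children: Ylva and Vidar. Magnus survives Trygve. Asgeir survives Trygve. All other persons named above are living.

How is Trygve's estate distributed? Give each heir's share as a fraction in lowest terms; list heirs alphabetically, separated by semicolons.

Asgeir 1/5; Gudrun 1/5; Liv 1/10; Magnus 1/5; Ragna 1/10; Vidar 1/10; Ylva 1/10

There is no surviving spouse, so the entire estate passes to Trygve's descendants per capita at each generation.
At generation 1 (Kolbein, Solveig, Gudrun, Magnus, Asgeir) there are 5 shares of (1)/5 = 1/5 each.
Living: Gudrun, Magnus, and Asgeir — each takes 1/5.
Deceased: Kolbein and Solveig. Their combined 2/5 is pooled and carried to generation 2.
At generation 2 (Liv, Ragna, Ylva, Vidar) there are 4 shares of (2/5)/4 = 1/10 each.
Living: Liv, Ragna, Ylva, and Vidar — each takes 1/10.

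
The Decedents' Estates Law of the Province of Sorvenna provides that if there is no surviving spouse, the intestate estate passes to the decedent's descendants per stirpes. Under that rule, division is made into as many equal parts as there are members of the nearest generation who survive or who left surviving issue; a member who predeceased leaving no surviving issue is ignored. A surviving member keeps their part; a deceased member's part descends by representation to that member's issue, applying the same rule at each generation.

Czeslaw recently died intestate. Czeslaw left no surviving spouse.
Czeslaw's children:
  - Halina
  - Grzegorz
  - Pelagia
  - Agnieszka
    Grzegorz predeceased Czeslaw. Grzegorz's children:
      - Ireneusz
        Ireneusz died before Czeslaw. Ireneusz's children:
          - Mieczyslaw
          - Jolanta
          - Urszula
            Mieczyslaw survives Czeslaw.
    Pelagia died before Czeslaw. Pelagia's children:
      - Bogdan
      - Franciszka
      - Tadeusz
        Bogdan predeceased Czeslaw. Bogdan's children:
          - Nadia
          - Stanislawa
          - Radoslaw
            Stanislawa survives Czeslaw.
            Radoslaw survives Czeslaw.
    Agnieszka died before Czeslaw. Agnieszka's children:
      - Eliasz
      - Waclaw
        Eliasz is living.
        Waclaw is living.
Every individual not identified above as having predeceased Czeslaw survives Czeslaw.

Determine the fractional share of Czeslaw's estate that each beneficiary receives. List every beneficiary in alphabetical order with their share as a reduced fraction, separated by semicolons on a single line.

Eliasz 1/8; Franciszka 1/12; Halina 1/4; Jolanta 1/12; Mieczyslaw 1/12; Nadia 1/36; Radoslaw 1/36; Stanislawa 1/36; Tadeusz 1/12; Urszula 1/12; Waclaw 1/8

There is no surviving spouse, so the entire estate passes to Czeslaw's descendants per stirpes.
The estate is divided into 4 equal shares of 1/4 among Halina, Grzegorz, Pelagia, Agnieszka.
Halina is living and takes 1/4.
Grzegorz predeceased; the 1/4 allotted to Grzegorz's branch passes to Grzegorz's issue by representation.
Ireneusz's line is the sole branch at this level, so the full 1/4 passes to Ireneusz's issue by representation.
The 1/4 is divided into 3 equal shares of 1/12 among Mieczyslaw, Jolanta, Urszula.
Mieczyslaw is living and takes 1/12.
Jolanta is living and takes 1/12.
Urszula is living and takes 1/12.
Pelagia predeceased; the 1/4 allotted to Pelagia's branch passes to Pelagia's issue by representation.
The 1/4 is divided into 3 equal shares of 1/12 among Bogdan, Franciszka, Tadeusz.
Bogdan predeceased; the 1/12 allotted to Bogdan's branch passes to Bogdan's issue by representation.
The 1/12 is divided into 3 equal shares of 1/36 among Nadia, Stanislawa, Radoslaw.
Nadia is living and takes 1/36.
Stanislawa is living and takes 1/36.
Radoslaw is living and takes 1/36.
Franciszka is living and takes 1/12.
Tadeusz is living and takes 1/12.
Agnieszka predeceased; the 1/4 allotted to Agnieszka's branch passes to Agnieszka's issue by representation.
The 1/4 is divided into 2 equal shares of 1/8 among Eliasz, Waclaw.
Eliasz is living and takes 1/8.
Waclaw is living and takes 1/8.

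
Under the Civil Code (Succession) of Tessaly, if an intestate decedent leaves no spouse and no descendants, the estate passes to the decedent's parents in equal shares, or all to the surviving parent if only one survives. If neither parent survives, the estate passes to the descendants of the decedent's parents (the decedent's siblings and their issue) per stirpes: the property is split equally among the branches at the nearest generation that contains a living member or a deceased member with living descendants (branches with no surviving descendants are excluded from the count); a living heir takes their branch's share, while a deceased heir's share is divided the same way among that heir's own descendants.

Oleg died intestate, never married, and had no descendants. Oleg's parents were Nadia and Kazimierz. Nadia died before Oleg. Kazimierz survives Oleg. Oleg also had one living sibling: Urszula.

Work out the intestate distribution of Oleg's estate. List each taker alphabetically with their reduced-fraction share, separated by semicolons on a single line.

Kazimierz 1

Only one parent, Kazimierz, survives, so Kazimierz takes the entire estate. The siblings take nothing because a surviving parent has priority.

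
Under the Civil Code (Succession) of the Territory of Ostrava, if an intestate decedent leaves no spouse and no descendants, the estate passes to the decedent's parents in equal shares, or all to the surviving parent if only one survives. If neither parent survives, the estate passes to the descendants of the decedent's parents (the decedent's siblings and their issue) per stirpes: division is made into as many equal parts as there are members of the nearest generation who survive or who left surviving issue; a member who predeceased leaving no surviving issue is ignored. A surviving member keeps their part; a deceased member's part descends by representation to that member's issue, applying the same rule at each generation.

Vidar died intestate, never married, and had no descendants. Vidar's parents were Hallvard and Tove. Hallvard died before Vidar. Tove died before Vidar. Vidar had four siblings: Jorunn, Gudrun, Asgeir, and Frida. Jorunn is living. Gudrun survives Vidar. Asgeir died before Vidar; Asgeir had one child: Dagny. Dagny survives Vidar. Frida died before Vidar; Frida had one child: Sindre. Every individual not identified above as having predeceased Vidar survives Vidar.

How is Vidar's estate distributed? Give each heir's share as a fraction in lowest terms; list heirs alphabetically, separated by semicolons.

Dagny 1/4; Gudrun 1/4; Jorunn 1/4; Sindre 1/4

Neither parent survives and there are no descendants, so the estate passes to Vidar's siblings and their issue per stirpes.
The estate is divided into 4 equal shares of 1/4 among Jorunn, Gudrun, Asgeir, Frida.
Jorunn is living and takes 1/4.
Gudrun is living and takes 1/4.
Asgeir predeceased; the 1/4 allotted to Asgeir's branch passes to Asgeir's issue by representation.
Dagny is the sole taker at this level and receives the full 1/4.
Frida predeceased; the 1/4 allotted to Frida's branch passes to Frida's issue by representation.
Sindre is the sole taker at this level and receives the full 1/4.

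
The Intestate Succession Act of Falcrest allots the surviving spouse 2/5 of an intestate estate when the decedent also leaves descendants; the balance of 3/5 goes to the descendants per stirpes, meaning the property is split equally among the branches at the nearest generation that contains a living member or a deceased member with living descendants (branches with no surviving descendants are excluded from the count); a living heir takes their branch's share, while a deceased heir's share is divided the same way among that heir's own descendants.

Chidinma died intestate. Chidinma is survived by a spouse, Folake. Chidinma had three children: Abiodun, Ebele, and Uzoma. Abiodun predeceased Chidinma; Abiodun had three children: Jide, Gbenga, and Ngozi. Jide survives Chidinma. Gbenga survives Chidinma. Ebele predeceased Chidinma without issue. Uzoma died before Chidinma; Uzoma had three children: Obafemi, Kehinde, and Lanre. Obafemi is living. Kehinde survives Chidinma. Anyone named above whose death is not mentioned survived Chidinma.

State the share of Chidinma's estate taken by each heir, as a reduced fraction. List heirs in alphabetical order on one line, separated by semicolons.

Folake, as surviving spouse, takes 2/5.
The remaining 3/5 passes to Chidinma's descendants per stirpes.
Ebele left no surviving issue, so that branch lapses and is disregarded.
The 3/5 is divided into 2 equal shares of 3/10 among Abiodun, Uzoma.
Abiodun predeceased; the 3/10 allotted to Abiodun's branch passes to Abiodun's issue by representation.
The 3/10 is divided into 3 equal shares of 1/10 among Jide, Gbenga, Ngozi.
Jide is living and takes 1/10.
Gbenga is living and takes 1/10.
Ngozi is living and takes 1/10.
Uzoma predeceased; the 3/10 allotted to Uzoma's branch passes to Uzoma's issue by representation.
The 3/10 is divided into 3 equal shares of 1/10 among Obafemi, Kehinde, Lanre.
Obafemi is living and takes 1/10.
Kehinde is living and takes 1/10.
Lanre is living and takes 1/10.

Folake 2/5; Gbenga 1/10; Jide 1/10; Kehinde 1/10; Lanre 1/10; Ngozi 1/10; Obafemi 1/10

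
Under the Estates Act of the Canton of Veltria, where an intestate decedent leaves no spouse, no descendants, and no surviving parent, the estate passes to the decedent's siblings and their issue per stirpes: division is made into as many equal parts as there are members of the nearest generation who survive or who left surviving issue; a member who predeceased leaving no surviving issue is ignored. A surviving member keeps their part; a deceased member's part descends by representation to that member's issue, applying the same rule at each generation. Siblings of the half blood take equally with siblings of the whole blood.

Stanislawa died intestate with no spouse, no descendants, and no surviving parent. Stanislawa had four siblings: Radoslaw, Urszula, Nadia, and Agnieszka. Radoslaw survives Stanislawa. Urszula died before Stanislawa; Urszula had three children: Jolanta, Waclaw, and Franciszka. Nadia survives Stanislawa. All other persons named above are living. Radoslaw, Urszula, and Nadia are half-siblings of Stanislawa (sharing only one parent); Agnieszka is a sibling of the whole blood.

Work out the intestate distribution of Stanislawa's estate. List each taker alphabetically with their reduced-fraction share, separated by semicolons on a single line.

No spouse, descendants, or parent survives, so the estate passes to Stanislawa's siblings per stirpes.
Half-blood and whole-blood siblings take equally under the stated rule.
The estate is divided into 4 equal shares of 1/4 among Radoslaw, Urszula, Nadia, Agnieszka.
Radoslaw is living and takes 1/4.
Urszula predeceased; the 1/4 allotted to Urszula's branch passes to Urszula's issue by representation.
The 1/4 is divided into 3 equal shares of 1/12 among Jolanta, Waclaw, Franciszka.
Jolanta is living and takes 1/12.
Waclaw is living and takes 1/12.
Franciszka is living and takes 1/12.
Nadia is living and takes 1/4.
Agnieszka is living and takes 1/4.

Agnieszka 1/4; Franciszka 1/12; Jolanta 1/12; Nadia 1/4; Radoslaw 1/4; Waclaw 1/12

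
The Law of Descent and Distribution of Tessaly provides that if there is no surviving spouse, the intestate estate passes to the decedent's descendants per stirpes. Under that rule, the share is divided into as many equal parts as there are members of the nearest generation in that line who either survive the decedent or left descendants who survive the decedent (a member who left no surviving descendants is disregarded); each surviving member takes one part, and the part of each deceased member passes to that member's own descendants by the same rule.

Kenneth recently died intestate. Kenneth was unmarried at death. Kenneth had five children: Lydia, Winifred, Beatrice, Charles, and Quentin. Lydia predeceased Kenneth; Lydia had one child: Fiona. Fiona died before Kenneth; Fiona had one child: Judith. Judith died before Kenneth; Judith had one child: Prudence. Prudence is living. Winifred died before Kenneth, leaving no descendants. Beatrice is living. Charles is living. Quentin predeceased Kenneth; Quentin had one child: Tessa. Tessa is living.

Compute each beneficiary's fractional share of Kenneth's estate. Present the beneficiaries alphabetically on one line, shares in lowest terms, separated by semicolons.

There is no surviving spouse, so the entire estate passes to Kenneth's descendants per stirpes.
Winifred left no surviving issue, so that branch lapses and is disregarded.
The estate is divided into 4 equal shares of 1/4 among Lydia, Beatrice, Charles, Quentin.
Lydia predeceased; the 1/4 allotted to Lydia's branch passes to Lydia's issue by representation.
Fiona's line is the sole branch at this level, so the full 1/4 passes to Fiona's issue by representation.
Judith's line is the sole branch at this level, so the full 1/4 passes to Judith's issue by representation.
Prudence is the sole taker at this level and receives the full 1/4.
Beatrice is living and takes 1/4.
Charles is living and takes 1/4.
Quentin predeceased; the 1/4 allotted to Quentin's branch passes to Quentin's issue by representation.
Tessa is the sole taker at this level and receives the full 1/4.

Beatrice 1/4; Charles 1/4; Prudence 1/4; Tessa 1/4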